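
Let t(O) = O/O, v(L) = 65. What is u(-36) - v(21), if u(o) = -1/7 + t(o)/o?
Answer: -16423/252 ≈ -65.171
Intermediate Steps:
t(O) = 1
u(o) = -⅐ + 1/o (u(o) = -1/7 + 1/o = -1*⅐ + 1/o = -⅐ + 1/o)
u(-36) - v(21) = (⅐)*(7 - 1*(-36))/(-36) - 1*65 = (⅐)*(-1/36)*(7 + 36) - 65 = (⅐)*(-1/36)*43 - 65 = -43/252 - 65 = -16423/252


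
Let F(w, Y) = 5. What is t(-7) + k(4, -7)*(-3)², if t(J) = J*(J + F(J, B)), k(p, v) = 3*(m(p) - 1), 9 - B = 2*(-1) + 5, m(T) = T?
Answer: 95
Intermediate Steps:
B = 6 (B = 9 - (2*(-1) + 5) = 9 - (-2 + 5) = 9 - 1*3 = 9 - 3 = 6)
k(p, v) = -3 + 3*p (k(p, v) = 3*(p - 1) = 3*(-1 + p) = -3 + 3*p)
t(J) = J*(5 + J) (t(J) = J*(J + 5) = J*(5 + J))
t(-7) + k(4, -7)*(-3)² = -7*(5 - 7) + (-3 + 3*4)*(-3)² = -7*(-2) + (-3 + 12)*9 = 14 + 9*9 = 14 + 81 = 95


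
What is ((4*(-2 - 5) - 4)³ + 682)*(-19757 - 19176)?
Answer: 1249204238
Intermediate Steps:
((4*(-2 - 5) - 4)³ + 682)*(-19757 - 19176) = ((4*(-7) - 4)³ + 682)*(-38933) = ((-28 - 4)³ + 682)*(-38933) = ((-32)³ + 682)*(-38933) = (-32768 + 682)*(-38933) = -32086*(-38933) = 1249204238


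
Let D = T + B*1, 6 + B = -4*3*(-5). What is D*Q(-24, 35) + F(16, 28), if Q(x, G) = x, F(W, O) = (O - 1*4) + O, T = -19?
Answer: -788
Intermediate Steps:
F(W, O) = -4 + 2*O (F(W, O) = (O - 4) + O = (-4 + O) + O = -4 + 2*O)
B = 54 (B = -6 - 4*3*(-5) = -6 - 12*(-5) = -6 + 60 = 54)
D = 35 (D = -19 + 54*1 = -19 + 54 = 35)
D*Q(-24, 35) + F(16, 28) = 35*(-24) + (-4 + 2*28) = -840 + (-4 + 56) = -840 + 52 = -788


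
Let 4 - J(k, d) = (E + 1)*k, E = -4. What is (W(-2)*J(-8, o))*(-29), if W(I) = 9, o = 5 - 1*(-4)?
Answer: 5220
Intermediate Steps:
o = 9 (o = 5 + 4 = 9)
J(k, d) = 4 + 3*k (J(k, d) = 4 - (-4 + 1)*k = 4 - (-3)*k = 4 + 3*k)
(W(-2)*J(-8, o))*(-29) = (9*(4 + 3*(-8)))*(-29) = (9*(4 - 24))*(-29) = (9*(-20))*(-29) = -180*(-29) = 5220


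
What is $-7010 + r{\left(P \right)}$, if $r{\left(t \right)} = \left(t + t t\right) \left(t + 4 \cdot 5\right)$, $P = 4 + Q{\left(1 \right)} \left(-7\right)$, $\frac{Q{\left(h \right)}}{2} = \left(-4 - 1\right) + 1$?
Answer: $285790$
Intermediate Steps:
$Q{\left(h \right)} = -8$ ($Q{\left(h \right)} = 2 \left(\left(-4 - 1\right) + 1\right) = 2 \left(-5 + 1\right) = 2 \left(-4\right) = -8$)
$P = 60$ ($P = 4 - -56 = 4 + 56 = 60$)
$r{\left(t \right)} = \left(20 + t\right) \left(t + t^{2}\right)$ ($r{\left(t \right)} = \left(t + t^{2}\right) \left(t + 20\right) = \left(t + t^{2}\right) \left(20 + t\right) = \left(20 + t\right) \left(t + t^{2}\right)$)
$-7010 + r{\left(P \right)} = -7010 + 60 \left(20 + 60^{2} + 21 \cdot 60\right) = -7010 + 60 \left(20 + 3600 + 1260\right) = -7010 + 60 \cdot 4880 = -7010 + 292800 = 285790$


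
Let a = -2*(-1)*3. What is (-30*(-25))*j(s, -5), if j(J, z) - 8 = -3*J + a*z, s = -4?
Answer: -7500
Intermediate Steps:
a = 6 (a = 2*3 = 6)
j(J, z) = 8 - 3*J + 6*z (j(J, z) = 8 + (-3*J + 6*z) = 8 - 3*J + 6*z)
(-30*(-25))*j(s, -5) = (-30*(-25))*(8 - 3*(-4) + 6*(-5)) = 750*(8 + 12 - 30) = 750*(-10) = -7500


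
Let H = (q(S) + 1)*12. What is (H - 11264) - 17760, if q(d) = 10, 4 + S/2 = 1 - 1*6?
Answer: -28892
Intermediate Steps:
S = -18 (S = -8 + 2*(1 - 1*6) = -8 + 2*(1 - 6) = -8 + 2*(-5) = -8 - 10 = -18)
H = 132 (H = (10 + 1)*12 = 11*12 = 132)
(H - 11264) - 17760 = (132 - 11264) - 17760 = -11132 - 17760 = -28892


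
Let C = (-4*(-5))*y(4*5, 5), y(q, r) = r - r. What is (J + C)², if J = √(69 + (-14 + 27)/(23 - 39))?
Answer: 1091/16 ≈ 68.188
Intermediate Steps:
y(q, r) = 0
J = √1091/4 (J = √(69 + 13/(-16)) = √(69 + 13*(-1/16)) = √(69 - 13/16) = √(1091/16) = √1091/4 ≈ 8.2576)
C = 0 (C = -4*(-5)*0 = 20*0 = 0)
(J + C)² = (√1091/4 + 0)² = (√1091/4)² = 1091/16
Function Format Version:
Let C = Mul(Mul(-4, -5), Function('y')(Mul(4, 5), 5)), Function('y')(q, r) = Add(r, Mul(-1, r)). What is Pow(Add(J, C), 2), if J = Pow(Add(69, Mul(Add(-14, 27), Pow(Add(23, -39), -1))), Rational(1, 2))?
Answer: Rational(1091, 16) ≈ 68.188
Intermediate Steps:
Function('y')(q, r) = 0
J = Mul(Rational(1, 4), Pow(1091, Rational(1, 2))) (J = Pow(Add(69, Mul(13, Pow(-16, -1))), Rational(1, 2)) = Pow(Add(69, Mul(13, Rational(-1, 16))), Rational(1, 2)) = Pow(Add(69, Rational(-13, 16)), Rational(1, 2)) = Pow(Rational(1091, 16), Rational(1, 2)) = Mul(Rational(1, 4), Pow(1091, Rational(1, 2))) ≈ 8.2576)
C = 0 (C = Mul(Mul(-4, -5), 0) = Mul(20, 0) = 0)
Pow(Add(J, C), 2) = Pow(Add(Mul(Rational(1, 4), Pow(1091, Rational(1, 2))), 0), 2) = Pow(Mul(Rational(1, 4), Pow(1091, Rational(1, 2))), 2) = Rational(1091, 16)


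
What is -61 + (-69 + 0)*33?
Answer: -2338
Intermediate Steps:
-61 + (-69 + 0)*33 = -61 - 69*33 = -61 - 2277 = -2338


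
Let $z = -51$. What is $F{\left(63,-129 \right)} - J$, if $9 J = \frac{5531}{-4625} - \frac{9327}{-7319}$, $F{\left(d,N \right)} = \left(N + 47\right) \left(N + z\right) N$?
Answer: $- \frac{580072214790986}{304653375} \approx -1.904 \cdot 10^{6}$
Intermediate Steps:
$F{\left(d,N \right)} = N \left(-51 + N\right) \left(47 + N\right)$ ($F{\left(d,N \right)} = \left(N + 47\right) \left(N - 51\right) N = \left(47 + N\right) \left(-51 + N\right) N = \left(-51 + N\right) \left(47 + N\right) N = N \left(-51 + N\right) \left(47 + N\right)$)
$J = \frac{2655986}{304653375}$ ($J = \frac{\frac{5531}{-4625} - \frac{9327}{-7319}}{9} = \frac{5531 \left(- \frac{1}{4625}\right) - - \frac{9327}{7319}}{9} = \frac{- \frac{5531}{4625} + \frac{9327}{7319}}{9} = \frac{1}{9} \cdot \frac{2655986}{33850375} = \frac{2655986}{304653375} \approx 0.0087181$)
$F{\left(63,-129 \right)} - J = - 129 \left(-2397 + \left(-129\right)^{2} - -516\right) - \frac{2655986}{304653375} = - 129 \left(-2397 + 16641 + 516\right) - \frac{2655986}{304653375} = \left(-129\right) 14760 - \frac{2655986}{304653375} = -1904040 - \frac{2655986}{304653375} = - \frac{580072214790986}{304653375}$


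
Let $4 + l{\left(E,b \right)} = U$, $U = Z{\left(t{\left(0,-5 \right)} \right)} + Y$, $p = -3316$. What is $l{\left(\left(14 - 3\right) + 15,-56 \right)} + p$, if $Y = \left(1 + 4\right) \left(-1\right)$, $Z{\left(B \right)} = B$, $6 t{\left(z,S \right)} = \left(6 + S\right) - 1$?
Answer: $-3325$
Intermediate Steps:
$t{\left(z,S \right)} = \frac{5}{6} + \frac{S}{6}$ ($t{\left(z,S \right)} = \frac{\left(6 + S\right) - 1}{6} = \frac{5 + S}{6} = \frac{5}{6} + \frac{S}{6}$)
$Y = -5$ ($Y = 5 \left(-1\right) = -5$)
$U = -5$ ($U = \left(\frac{5}{6} + \frac{1}{6} \left(-5\right)\right) - 5 = \left(\frac{5}{6} - \frac{5}{6}\right) - 5 = 0 - 5 = -5$)
$l{\left(E,b \right)} = -9$ ($l{\left(E,b \right)} = -4 - 5 = -9$)
$l{\left(\left(14 - 3\right) + 15,-56 \right)} + p = -9 - 3316 = -3325$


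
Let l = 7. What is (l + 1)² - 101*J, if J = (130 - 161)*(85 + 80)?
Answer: 516679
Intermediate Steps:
J = -5115 (J = -31*165 = -5115)
(l + 1)² - 101*J = (7 + 1)² - 101*(-5115) = 8² + 516615 = 64 + 516615 = 516679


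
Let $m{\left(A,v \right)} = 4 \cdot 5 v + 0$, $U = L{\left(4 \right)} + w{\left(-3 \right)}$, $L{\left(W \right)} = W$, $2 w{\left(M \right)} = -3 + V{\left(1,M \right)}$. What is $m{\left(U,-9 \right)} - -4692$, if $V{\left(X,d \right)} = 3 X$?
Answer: $4512$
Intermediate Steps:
$w{\left(M \right)} = 0$ ($w{\left(M \right)} = \frac{-3 + 3 \cdot 1}{2} = \frac{-3 + 3}{2} = \frac{1}{2} \cdot 0 = 0$)
$U = 4$ ($U = 4 + 0 = 4$)
$m{\left(A,v \right)} = 20 v$ ($m{\left(A,v \right)} = 20 v + 0 = 20 v$)
$m{\left(U,-9 \right)} - -4692 = 20 \left(-9\right) - -4692 = -180 + 4692 = 4512$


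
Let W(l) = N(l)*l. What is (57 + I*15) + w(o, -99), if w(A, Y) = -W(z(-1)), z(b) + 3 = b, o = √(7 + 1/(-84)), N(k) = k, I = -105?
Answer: -1534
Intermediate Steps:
o = √12327/42 (o = √(7 - 1/84) = √(587/84) = √12327/42 ≈ 2.6435)
z(b) = -3 + b
W(l) = l² (W(l) = l*l = l²)
w(A, Y) = -16 (w(A, Y) = -(-3 - 1)² = -1*(-4)² = -1*16 = -16)
(57 + I*15) + w(o, -99) = (57 - 105*15) - 16 = (57 - 1575) - 16 = -1518 - 16 = -1534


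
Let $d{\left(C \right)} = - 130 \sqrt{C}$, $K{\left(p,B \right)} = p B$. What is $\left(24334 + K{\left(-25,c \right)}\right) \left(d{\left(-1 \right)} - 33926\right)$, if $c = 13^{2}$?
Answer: $-682217934 - 2614170 i \approx -6.8222 \cdot 10^{8} - 2.6142 \cdot 10^{6} i$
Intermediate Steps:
$c = 169$
$K{\left(p,B \right)} = B p$
$\left(24334 + K{\left(-25,c \right)}\right) \left(d{\left(-1 \right)} - 33926\right) = \left(24334 + 169 \left(-25\right)\right) \left(- 130 \sqrt{-1} - 33926\right) = \left(24334 - 4225\right) \left(- 130 i - 33926\right) = 20109 \left(-33926 - 130 i\right) = -682217934 - 2614170 i$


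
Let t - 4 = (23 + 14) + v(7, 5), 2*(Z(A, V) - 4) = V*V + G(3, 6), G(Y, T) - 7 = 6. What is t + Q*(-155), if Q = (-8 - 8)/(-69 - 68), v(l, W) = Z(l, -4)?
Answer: 11343/274 ≈ 41.398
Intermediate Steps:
G(Y, T) = 13 (G(Y, T) = 7 + 6 = 13)
Z(A, V) = 21/2 + V²/2 (Z(A, V) = 4 + (V*V + 13)/2 = 4 + (V² + 13)/2 = 4 + (13 + V²)/2 = 4 + (13/2 + V²/2) = 21/2 + V²/2)
v(l, W) = 37/2 (v(l, W) = 21/2 + (½)*(-4)² = 21/2 + (½)*16 = 21/2 + 8 = 37/2)
Q = 16/137 (Q = -16/(-137) = -16*(-1/137) = 16/137 ≈ 0.11679)
t = 119/2 (t = 4 + ((23 + 14) + 37/2) = 4 + (37 + 37/2) = 4 + 111/2 = 119/2 ≈ 59.500)
t + Q*(-155) = 119/2 + (16/137)*(-155) = 119/2 - 2480/137 = 11343/274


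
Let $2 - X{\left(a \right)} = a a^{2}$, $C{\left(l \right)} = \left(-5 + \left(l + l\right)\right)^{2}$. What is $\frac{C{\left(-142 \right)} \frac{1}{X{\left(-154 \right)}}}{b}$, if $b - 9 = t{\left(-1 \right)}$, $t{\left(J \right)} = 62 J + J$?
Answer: $- \frac{83521}{197222364} \approx -0.00042349$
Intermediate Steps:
$C{\left(l \right)} = \left(-5 + 2 l\right)^{2}$
$X{\left(a \right)} = 2 - a^{3}$ ($X{\left(a \right)} = 2 - a a^{2} = 2 - a^{3}$)
$t{\left(J \right)} = 63 J$
$b = -54$ ($b = 9 + 63 \left(-1\right) = 9 - 63 = -54$)
$\frac{C{\left(-142 \right)} \frac{1}{X{\left(-154 \right)}}}{b} = \frac{\left(-5 + 2 \left(-142\right)\right)^{2} \frac{1}{2 - \left(-154\right)^{3}}}{-54} = \frac{\left(-5 - 284\right)^{2}}{2 - -3652264} \left(- \frac{1}{54}\right) = \frac{\left(-289\right)^{2}}{2 + 3652264} \left(- \frac{1}{54}\right) = \frac{83521}{3652266} \left(- \frac{1}{54}\right) = - \frac{83521}{197222364}$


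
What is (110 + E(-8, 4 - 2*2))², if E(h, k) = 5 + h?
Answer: 11449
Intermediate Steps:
(110 + E(-8, 4 - 2*2))² = (110 + (5 - 8))² = (110 - 3)² = 107² = 11449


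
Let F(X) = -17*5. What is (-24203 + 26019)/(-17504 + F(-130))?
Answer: -1816/17589 ≈ -0.10325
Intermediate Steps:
F(X) = -85
(-24203 + 26019)/(-17504 + F(-130)) = (-24203 + 26019)/(-17504 - 85) = 1816/(-17589) = 1816*(-1/17589) = -1816/17589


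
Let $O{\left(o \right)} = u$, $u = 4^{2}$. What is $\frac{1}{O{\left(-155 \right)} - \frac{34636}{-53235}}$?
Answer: $\frac{7605}{126628} \approx 0.060058$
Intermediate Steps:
$u = 16$
$O{\left(o \right)} = 16$
$\frac{1}{O{\left(-155 \right)} - \frac{34636}{-53235}} = \frac{1}{16 - \frac{34636}{-53235}} = \frac{1}{16 - - \frac{4948}{7605}} = \frac{1}{16 + \frac{4948}{7605}} = \frac{1}{\frac{126628}{7605}} = \frac{7605}{126628}$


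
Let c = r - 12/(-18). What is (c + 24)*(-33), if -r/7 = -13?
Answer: -3817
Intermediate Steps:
r = 91 (r = -7*(-13) = 91)
c = 275/3 (c = 91 - 12/(-18) = 91 - 12*(-1/18) = 91 + ⅔ = 275/3 ≈ 91.667)
(c + 24)*(-33) = (275/3 + 24)*(-33) = (347/3)*(-33) = -3817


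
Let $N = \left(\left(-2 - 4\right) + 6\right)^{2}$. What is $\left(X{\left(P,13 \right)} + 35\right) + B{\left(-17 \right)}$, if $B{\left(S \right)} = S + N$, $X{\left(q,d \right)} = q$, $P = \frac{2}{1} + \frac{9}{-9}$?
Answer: $19$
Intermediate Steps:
$N = 0$ ($N = \left(-6 + 6\right)^{2} = 0^{2} = 0$)
$P = 1$ ($P = 2 \cdot 1 + 9 \left(- \frac{1}{9}\right) = 2 - 1 = 1$)
$B{\left(S \right)} = S$ ($B{\left(S \right)} = S + 0 = S$)
$\left(X{\left(P,13 \right)} + 35\right) + B{\left(-17 \right)} = \left(1 + 35\right) - 17 = 36 - 17 = 19$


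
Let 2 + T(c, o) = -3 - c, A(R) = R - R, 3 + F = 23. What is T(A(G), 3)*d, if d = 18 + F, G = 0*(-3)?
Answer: -190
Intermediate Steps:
F = 20 (F = -3 + 23 = 20)
G = 0
A(R) = 0
T(c, o) = -5 - c (T(c, o) = -2 + (-3 - c) = -5 - c)
d = 38 (d = 18 + 20 = 38)
T(A(G), 3)*d = (-5 - 1*0)*38 = (-5 + 0)*38 = -5*38 = -190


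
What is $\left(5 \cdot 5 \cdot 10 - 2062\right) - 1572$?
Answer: $-3384$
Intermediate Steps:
$\left(5 \cdot 5 \cdot 10 - 2062\right) - 1572 = \left(25 \cdot 10 - 2062\right) - 1572 = \left(250 - 2062\right) - 1572 = -1812 - 1572 = -3384$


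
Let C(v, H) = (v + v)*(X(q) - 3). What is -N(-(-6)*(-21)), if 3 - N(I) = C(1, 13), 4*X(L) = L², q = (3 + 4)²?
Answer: 2383/2 ≈ 1191.5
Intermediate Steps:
q = 49 (q = 7² = 49)
X(L) = L²/4
C(v, H) = 2389*v/2 (C(v, H) = (v + v)*((¼)*49² - 3) = (2*v)*((¼)*2401 - 3) = (2*v)*(2401/4 - 3) = (2*v)*(2389/4) = 2389*v/2)
N(I) = -2383/2 (N(I) = 3 - 2389/2 = -2383/2)
-N(-(-6)*(-21)) = -1*(-2383/2) = 2383/2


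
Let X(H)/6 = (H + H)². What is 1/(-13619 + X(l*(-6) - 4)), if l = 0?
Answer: -1/13235 ≈ -7.5557e-5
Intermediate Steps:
X(H) = 24*H² (X(H) = 6*(H + H)² = 6*(2*H)² = 6*(4*H²) = 24*H²)
1/(-13619 + X(l*(-6) - 4)) = 1/(-13619 + 24*(0*(-6) - 4)²) = 1/(-13619 + 24*(0 - 4)²) = 1/(-13619 + 24*(-4)²) = 1/(-13619 + 24*16) = 1/(-13619 + 384) = 1/(-13235) = -1/13235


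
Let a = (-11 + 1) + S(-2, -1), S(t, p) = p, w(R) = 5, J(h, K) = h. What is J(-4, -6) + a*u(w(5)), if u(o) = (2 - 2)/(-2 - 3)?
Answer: -4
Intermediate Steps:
u(o) = 0 (u(o) = 0/(-5) = 0*(-⅕) = 0)
a = -11 (a = (-11 + 1) - 1 = -10 - 1 = -11)
J(-4, -6) + a*u(w(5)) = -4 - 11*0 = -4 + 0 = -4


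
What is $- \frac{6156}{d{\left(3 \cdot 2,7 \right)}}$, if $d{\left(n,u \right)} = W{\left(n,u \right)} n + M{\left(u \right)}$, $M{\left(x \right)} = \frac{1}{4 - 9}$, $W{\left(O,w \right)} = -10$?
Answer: $\frac{30780}{301} \approx 102.26$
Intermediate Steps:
$M{\left(x \right)} = - \frac{1}{5}$ ($M{\left(x \right)} = \frac{1}{-5} = - \frac{1}{5}$)
$d{\left(n,u \right)} = - \frac{1}{5} - 10 n$ ($d{\left(n,u \right)} = - 10 n - \frac{1}{5} = - \frac{1}{5} - 10 n$)
$- \frac{6156}{d{\left(3 \cdot 2,7 \right)}} = - \frac{6156}{- \frac{1}{5} - 10 \cdot 3 \cdot 2} = - \frac{6156}{- \frac{1}{5} - 60} = - \frac{6156}{- \frac{301}{5}} = \left(-6156\right) \left(- \frac{5}{301}\right) = \frac{30780}{301}$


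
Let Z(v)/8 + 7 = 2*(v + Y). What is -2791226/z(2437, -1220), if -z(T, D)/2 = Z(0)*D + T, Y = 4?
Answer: -1395613/7323 ≈ -190.58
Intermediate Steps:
Z(v) = 8 + 16*v (Z(v) = -56 + 8*(2*(v + 4)) = -56 + 8*(2*(4 + v)) = -56 + 8*(8 + 2*v) = -56 + (64 + 16*v) = 8 + 16*v)
z(T, D) = -16*D - 2*T (z(T, D) = -2*((8 + 16*0)*D + T) = -2*((8 + 0)*D + T) = -2*(8*D + T) = -2*(T + 8*D) = -16*D - 2*T)
-2791226/z(2437, -1220) = -2791226/(-16*(-1220) - 2*2437) = -2791226/(19520 - 4874) = -2791226/14646 = -2791226*1/14646 = -1395613/7323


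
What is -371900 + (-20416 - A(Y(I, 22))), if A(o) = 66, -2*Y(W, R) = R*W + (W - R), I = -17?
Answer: -392382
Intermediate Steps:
Y(W, R) = R/2 - W/2 - R*W/2 (Y(W, R) = -(R*W + (W - R))/2 = -(W - R + R*W)/2 = R/2 - W/2 - R*W/2)
-371900 + (-20416 - A(Y(I, 22))) = -371900 + (-20416 - 1*66) = -371900 + (-20416 - 66) = -371900 - 20482 = -392382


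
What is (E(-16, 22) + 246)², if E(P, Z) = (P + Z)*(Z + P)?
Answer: 79524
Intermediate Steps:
E(P, Z) = (P + Z)² (E(P, Z) = (P + Z)*(P + Z) = (P + Z)²)
(E(-16, 22) + 246)² = ((-16 + 22)² + 246)² = (6² + 246)² = (36 + 246)² = 282² = 79524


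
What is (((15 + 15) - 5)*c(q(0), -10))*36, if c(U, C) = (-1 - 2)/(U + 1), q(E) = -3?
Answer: 1350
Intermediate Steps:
c(U, C) = -3/(1 + U)
(((15 + 15) - 5)*c(q(0), -10))*36 = (((15 + 15) - 5)*(-3/(1 - 3)))*36 = ((30 - 5)*(-3/(-2)))*36 = (25*(-3*(-1/2)))*36 = (25*(3/2))*36 = (75/2)*36 = 1350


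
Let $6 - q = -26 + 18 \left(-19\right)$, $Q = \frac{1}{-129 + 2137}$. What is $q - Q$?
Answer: $\frac{750991}{2008} \approx 374.0$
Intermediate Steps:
$Q = \frac{1}{2008} \approx 0.00049801$
$q = 374$ ($q = 6 - \left(-26 + 18 \left(-19\right)\right) = 6 - \left(-26 - 342\right) = 6 - -368 = 6 + 368 = 374$)
$q - Q = 374 - \frac{1}{2008} = \frac{750991}{2008}$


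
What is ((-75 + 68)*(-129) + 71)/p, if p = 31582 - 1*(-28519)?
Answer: 974/60101 ≈ 0.016206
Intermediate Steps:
p = 60101 (p = 31582 + 28519 = 60101)
((-75 + 68)*(-129) + 71)/p = ((-75 + 68)*(-129) + 71)/60101 = (-7*(-129) + 71)*(1/60101) = (903 + 71)*(1/60101) = 974*(1/60101) = 974/60101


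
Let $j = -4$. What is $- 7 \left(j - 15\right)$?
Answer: $133$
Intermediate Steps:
$- 7 \left(j - 15\right) = - 7 \left(-4 - 15\right) = \left(-7\right) \left(-19\right) = 133$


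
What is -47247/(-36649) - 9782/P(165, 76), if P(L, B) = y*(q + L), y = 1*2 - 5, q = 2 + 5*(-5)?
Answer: 189313870/7806237 ≈ 24.252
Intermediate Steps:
q = -23 (q = 2 - 25 = -23)
y = -3 (y = 2 - 5 = -3)
P(L, B) = 69 - 3*L (P(L, B) = -3*(-23 + L) = 69 - 3*L)
-47247/(-36649) - 9782/P(165, 76) = -47247/(-36649) - 9782/(69 - 3*165) = -47247*(-1/36649) - 9782/(69 - 495) = 47247/36649 - 9782/(-426) = 47247/36649 - 9782*(-1/426) = 47247/36649 + 4891/213 = 189313870/7806237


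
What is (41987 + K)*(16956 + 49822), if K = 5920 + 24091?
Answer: 4807882444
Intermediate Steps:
K = 30011
(41987 + K)*(16956 + 49822) = (41987 + 30011)*(16956 + 49822) = 71998*66778 = 4807882444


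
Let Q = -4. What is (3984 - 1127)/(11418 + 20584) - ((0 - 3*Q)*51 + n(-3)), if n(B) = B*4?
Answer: -19198343/32002 ≈ -599.91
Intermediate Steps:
n(B) = 4*B
(3984 - 1127)/(11418 + 20584) - ((0 - 3*Q)*51 + n(-3)) = (3984 - 1127)/(11418 + 20584) - ((0 - 3*(-4))*51 + 4*(-3)) = 2857/32002 - ((0 + 12)*51 - 12) = 2857*(1/32002) - (12*51 - 12) = 2857/32002 - (612 - 12) = 2857/32002 - 1*600 = 2857/32002 - 600 = -19198343/32002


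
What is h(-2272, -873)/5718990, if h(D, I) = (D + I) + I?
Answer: -2009/2859495 ≈ -0.00070257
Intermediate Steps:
h(D, I) = D + 2*I
h(-2272, -873)/5718990 = (-2272 + 2*(-873))/5718990 = (-2272 - 1746)*(1/5718990) = -4018*1/5718990 = -2009/2859495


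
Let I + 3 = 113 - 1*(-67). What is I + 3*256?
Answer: 945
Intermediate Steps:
I = 177 (I = -3 + (113 - 1*(-67)) = -3 + (113 + 67) = -3 + 180 = 177)
I + 3*256 = 177 + 3*256 = 177 + 768 = 945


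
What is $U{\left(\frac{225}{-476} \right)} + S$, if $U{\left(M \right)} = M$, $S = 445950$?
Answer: $\frac{212271975}{476} \approx 4.4595 \cdot 10^{5}$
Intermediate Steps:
$U{\left(\frac{225}{-476} \right)} + S = \frac{225}{-476} + 445950 = 225 \left(- \frac{1}{476}\right) + 445950 = - \frac{225}{476} + 445950 = \frac{212271975}{476}$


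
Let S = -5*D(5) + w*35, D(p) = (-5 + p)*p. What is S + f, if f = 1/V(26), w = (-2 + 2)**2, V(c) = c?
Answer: 1/26 ≈ 0.038462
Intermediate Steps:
D(p) = p*(-5 + p)
w = 0 (w = 0**2 = 0)
S = 0 (S = -25*(-5 + 5) + 0*35 = -25*0 + 0 = -5*0 + 0 = 0 + 0 = 0)
f = 1/26 ≈ 0.038462
S + f = 0 + 1/26 = 1/26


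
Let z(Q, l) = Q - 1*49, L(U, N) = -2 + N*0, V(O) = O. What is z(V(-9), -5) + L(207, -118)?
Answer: -60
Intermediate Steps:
L(U, N) = -2 (L(U, N) = -2 + 0 = -2)
z(Q, l) = -49 + Q (z(Q, l) = Q - 49 = -49 + Q)
z(V(-9), -5) + L(207, -118) = (-49 - 9) - 2 = -58 - 2 = -60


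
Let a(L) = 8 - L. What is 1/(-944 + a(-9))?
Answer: -1/927 ≈ -0.0010787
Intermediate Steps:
1/(-944 + a(-9)) = 1/(-944 + (8 - 1*(-9))) = 1/(-944 + (8 + 9)) = 1/(-944 + 17) = 1/(-927) = -1/927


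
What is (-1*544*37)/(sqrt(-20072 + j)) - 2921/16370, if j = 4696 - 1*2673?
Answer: -2921/16370 + 20128*I*sqrt(18049)/18049 ≈ -0.17844 + 149.82*I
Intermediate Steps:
j = 2023 (j = 4696 - 2673 = 2023)
(-1*544*37)/(sqrt(-20072 + j)) - 2921/16370 = (-1*544*37)/(sqrt(-20072 + 2023)) - 2921/16370 = (-544*37)/(sqrt(-18049)) - 2921*1/16370 = -20128*(-I*sqrt(18049)/18049) - 2921/16370 = -(-20128)*I*sqrt(18049)/18049 - 2921/16370 = 20128*I*sqrt(18049)/18049 - 2921/16370 = -2921/16370 + 20128*I*sqrt(18049)/18049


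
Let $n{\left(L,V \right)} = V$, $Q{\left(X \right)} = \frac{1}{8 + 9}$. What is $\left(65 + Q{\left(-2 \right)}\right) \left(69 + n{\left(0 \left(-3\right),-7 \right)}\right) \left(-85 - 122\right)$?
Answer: $- \frac{14194404}{17} \approx -8.3497 \cdot 10^{5}$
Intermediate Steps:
$Q{\left(X \right)} = \frac{1}{17}$
$\left(65 + Q{\left(-2 \right)}\right) \left(69 + n{\left(0 \left(-3\right),-7 \right)}\right) \left(-85 - 122\right) = \left(65 + \frac{1}{17}\right) \left(69 - 7\right) \left(-85 - 122\right) = \frac{1106}{17} \cdot 62 \left(-207\right) = \frac{68572}{17} \left(-207\right) = - \frac{14194404}{17}$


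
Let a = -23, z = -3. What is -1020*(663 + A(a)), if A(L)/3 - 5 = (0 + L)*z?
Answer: -902700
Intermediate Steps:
A(L) = 15 - 9*L (A(L) = 15 + 3*((0 + L)*(-3)) = 15 + 3*(L*(-3)) = 15 + 3*(-3*L) = 15 - 9*L)
-1020*(663 + A(a)) = -1020*(663 + (15 - 9*(-23))) = -1020*(663 + (15 + 207)) = -1020*(663 + 222) = -1020*885 = -902700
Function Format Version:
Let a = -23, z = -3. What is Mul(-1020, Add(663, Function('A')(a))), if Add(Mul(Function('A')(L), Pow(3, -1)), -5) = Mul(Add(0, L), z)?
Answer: -902700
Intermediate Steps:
Function('A')(L) = Add(15, Mul(-9, L)) (Function('A')(L) = Add(15, Mul(3, Mul(Add(0, L), -3))) = Add(15, Mul(3, Mul(L, -3))) = Add(15, Mul(3, Mul(-3, L))) = Add(15, Mul(-9, L)))
Mul(-1020, Add(663, Function('A')(a))) = Mul(-1020, Add(663, Add(15, Mul(-9, -23)))) = Mul(-1020, Add(663, Add(15, 207))) = Mul(-1020, Add(663, 222)) = Mul(-1020, 885) = -902700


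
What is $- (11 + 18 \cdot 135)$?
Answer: $-2441$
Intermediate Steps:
$- (11 + 18 \cdot 135) = - (11 + 2430) = \left(-1\right) 2441 = -2441$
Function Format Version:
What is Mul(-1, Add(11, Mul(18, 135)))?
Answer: -2441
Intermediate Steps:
Mul(-1, Add(11, Mul(18, 135))) = Mul(-1, Add(11, 2430)) = Mul(-1, 2441) = -2441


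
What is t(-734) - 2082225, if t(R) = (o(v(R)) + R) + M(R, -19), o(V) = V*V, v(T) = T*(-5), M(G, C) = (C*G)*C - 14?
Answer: 11120953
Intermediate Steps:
M(G, C) = -14 + G*C**2 (M(G, C) = G*C**2 - 14 = -14 + G*C**2)
v(T) = -5*T
o(V) = V**2
t(R) = -14 + 25*R**2 + 362*R (t(R) = ((-5*R)**2 + R) + (-14 + R*(-19)**2) = (25*R**2 + R) + (-14 + R*361) = (R + 25*R**2) + (-14 + 361*R) = -14 + 25*R**2 + 362*R)
t(-734) - 2082225 = (-14 + 25*(-734)**2 + 362*(-734)) - 2082225 = (-14 + 25*538756 - 265708) - 2082225 = (-14 + 13468900 - 265708) - 2082225 = 13203178 - 2082225 = 11120953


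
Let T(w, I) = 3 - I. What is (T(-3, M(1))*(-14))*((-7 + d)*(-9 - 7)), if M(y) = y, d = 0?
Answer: -3136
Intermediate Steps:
(T(-3, M(1))*(-14))*((-7 + d)*(-9 - 7)) = ((3 - 1*1)*(-14))*((-7 + 0)*(-9 - 7)) = ((3 - 1)*(-14))*(-7*(-16)) = (2*(-14))*112 = -28*112 = -3136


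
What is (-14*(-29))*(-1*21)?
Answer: -8526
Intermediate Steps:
(-14*(-29))*(-1*21) = 406*(-21) = -8526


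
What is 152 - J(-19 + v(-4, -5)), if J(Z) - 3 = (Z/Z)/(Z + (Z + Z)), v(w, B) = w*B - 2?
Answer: 448/3 ≈ 149.33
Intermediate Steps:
v(w, B) = -2 + B*w (v(w, B) = B*w - 2 = -2 + B*w)
J(Z) = 3 + 1/(3*Z) (J(Z) = 3 + (Z/Z)/(Z + (Z + Z)) = 3 + 1/(Z + 2*Z) = 3 + 1/(3*Z))
152 - J(-19 + v(-4, -5)) = 152 - (3 + 1/(3*(-19 + (-2 - 5*(-4))))) = 152 - (3 + 1/(3*(-19 + (-2 + 20)))) = 152 - (3 + 1/(3*(-19 + 18))) = 152 - (3 + (1/3)/(-1)) = 152 - (3 + (1/3)*(-1)) = 152 - (3 - 1/3) = 152 - 1*8/3 = 152 - 8/3 = 448/3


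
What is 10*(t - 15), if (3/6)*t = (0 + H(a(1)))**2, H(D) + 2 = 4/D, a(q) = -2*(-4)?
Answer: -105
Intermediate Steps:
a(q) = 8
H(D) = -2 + 4/D
t = 9/2 (t = 2*(0 + (-2 + 4/8))**2 = 2*(0 + (-2 + 4*(1/8)))**2 = 2*(0 + (-2 + 1/2))**2 = 2*(0 - 3/2)**2 = 2*(-3/2)**2 = 2*(9/4) = 9/2 ≈ 4.5000)
10*(t - 15) = 10*(9/2 - 15) = 10*(-21/2) = -105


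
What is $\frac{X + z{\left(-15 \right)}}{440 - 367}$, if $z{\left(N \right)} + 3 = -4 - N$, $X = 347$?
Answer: $\frac{355}{73} \approx 4.863$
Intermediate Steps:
$z{\left(N \right)} = -7 - N$ ($z{\left(N \right)} = -3 - \left(4 + N\right) = -7 - N$)
$\frac{X + z{\left(-15 \right)}}{440 - 367} = \frac{347 - -8}{440 - 367} = \frac{347 + \left(-7 + 15\right)}{73} = \left(347 + 8\right) \frac{1}{73} = 355 \cdot \frac{1}{73} = \frac{355}{73}$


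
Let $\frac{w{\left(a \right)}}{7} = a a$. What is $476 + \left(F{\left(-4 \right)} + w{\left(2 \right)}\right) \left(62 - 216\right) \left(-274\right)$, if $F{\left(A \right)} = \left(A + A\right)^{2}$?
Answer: $3882508$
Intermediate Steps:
$F{\left(A \right)} = 4 A^{2}$ ($F{\left(A \right)} = \left(2 A\right)^{2} = 4 A^{2}$)
$w{\left(a \right)} = 7 a^{2}$ ($w{\left(a \right)} = 7 a a = 7 a^{2}$)
$476 + \left(F{\left(-4 \right)} + w{\left(2 \right)}\right) \left(62 - 216\right) \left(-274\right) = 476 + \left(4 \left(-4\right)^{2} + 7 \cdot 2^{2}\right) \left(62 - 216\right) \left(-274\right) = 476 + \left(4 \cdot 16 + 7 \cdot 4\right) \left(-154\right) \left(-274\right) = 476 + \left(64 + 28\right) \left(-154\right) \left(-274\right) = 476 + 92 \left(-154\right) \left(-274\right) = 476 - -3882032 = 476 + 3882032 = 3882508$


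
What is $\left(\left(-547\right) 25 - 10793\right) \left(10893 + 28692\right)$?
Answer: $-968565780$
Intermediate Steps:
$\left(\left(-547\right) 25 - 10793\right) \left(10893 + 28692\right) = \left(-13675 - 10793\right) 39585 = \left(-24468\right) 39585 = -968565780$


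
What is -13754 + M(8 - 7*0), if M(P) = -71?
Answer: -13825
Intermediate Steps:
-13754 + M(8 - 7*0) = -13754 - 71 = -13825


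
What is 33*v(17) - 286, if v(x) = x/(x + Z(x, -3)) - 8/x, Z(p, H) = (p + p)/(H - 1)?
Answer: -4004/17 ≈ -235.53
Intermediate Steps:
Z(p, H) = 2*p/(-1 + H) (Z(p, H) = (2*p)/(-1 + H) = 2*p/(-1 + H))
v(x) = 2 - 8/x (v(x) = x/(x + 2*x/(-1 - 3)) - 8/x = x/(x + 2*x/(-4)) - 8/x = x/(x + 2*x*(-¼)) - 8/x = x/(x - x/2) - 8/x = x/((x/2)) - 8/x = (2/x)*x - 8/x = 2 - 8/x)
33*v(17) - 286 = 33*(2 - 8/17) - 286 = 33*(26/17) - 286 = 858/17 - 286 = -4004/17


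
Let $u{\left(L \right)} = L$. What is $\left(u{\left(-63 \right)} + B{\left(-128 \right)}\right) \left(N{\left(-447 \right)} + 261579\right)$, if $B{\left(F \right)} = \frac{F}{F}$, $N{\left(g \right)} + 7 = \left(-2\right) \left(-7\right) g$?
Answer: $-15829468$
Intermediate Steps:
$N{\left(g \right)} = -7 + 14 g$ ($N{\left(g \right)} = -7 + \left(-2\right) \left(-7\right) g = -7 + 14 g$)
$B{\left(F \right)} = 1$
$\left(u{\left(-63 \right)} + B{\left(-128 \right)}\right) \left(N{\left(-447 \right)} + 261579\right) = \left(-63 + 1\right) \left(\left(-7 + 14 \left(-447\right)\right) + 261579\right) = - 62 \left(\left(-7 - 6258\right) + 261579\right) = - 62 \left(-6265 + 261579\right) = \left(-62\right) 255314 = -15829468$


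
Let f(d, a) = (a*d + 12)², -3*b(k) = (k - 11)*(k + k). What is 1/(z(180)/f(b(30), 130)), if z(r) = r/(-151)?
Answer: -92078839036/45 ≈ -2.0462e+9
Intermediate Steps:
z(r) = -r/151 (z(r) = r*(-1/151) = -r/151)
b(k) = -2*k*(-11 + k)/3 (b(k) = -(k - 11)*(k + k)/3 = -(-11 + k)*2*k/3 = -2*k*(-11 + k)/3)
f(d, a) = (12 + a*d)²
1/(z(180)/f(b(30), 130)) = 1/((-1/151*180)/((12 + 130*((⅔)*30*(11 - 1*30)))²)) = 1/(-180/(151*(12 + 130*((⅔)*30*(11 - 30)))²)) = 1/(-180/(151*(12 + 130*((⅔)*30*(-19)))²)) = 1/(-180/(151*(12 + 130*(-380))²)) = 1/(-180/(151*(12 - 49400)²)) = 1/(-180/(151*((-49388)²))) = 1/(-180/151/2439174544) = 1/(-180/151*1/2439174544) = 1/(-45/92078839036) = -92078839036/45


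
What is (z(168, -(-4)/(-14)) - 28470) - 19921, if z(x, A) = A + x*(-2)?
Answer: -341091/7 ≈ -48727.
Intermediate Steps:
z(x, A) = A - 2*x
(z(168, -(-4)/(-14)) - 28470) - 19921 = ((-(-4)/(-14) - 2*168) - 28470) - 19921 = ((-(-4)*(-1)/14 - 336) - 28470) - 19921 = ((-4*1/14 - 336) - 28470) - 19921 = ((-2/7 - 336) - 28470) - 19921 = (-2354/7 - 28470) - 19921 = -201644/7 - 19921 = -341091/7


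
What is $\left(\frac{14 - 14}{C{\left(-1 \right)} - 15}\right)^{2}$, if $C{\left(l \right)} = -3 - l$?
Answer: $0$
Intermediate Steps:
$\left(\frac{14 - 14}{C{\left(-1 \right)} - 15}\right)^{2} = \left(\frac{14 - 14}{\left(-3 - -1\right) - 15}\right)^{2} = \left(\frac{0}{\left(-3 + 1\right) - 15}\right)^{2} = \left(\frac{0}{-2 - 15}\right)^{2} = \left(\frac{0}{-17}\right)^{2} = \left(0 \left(- \frac{1}{17}\right)\right)^{2} = 0^{2} = 0$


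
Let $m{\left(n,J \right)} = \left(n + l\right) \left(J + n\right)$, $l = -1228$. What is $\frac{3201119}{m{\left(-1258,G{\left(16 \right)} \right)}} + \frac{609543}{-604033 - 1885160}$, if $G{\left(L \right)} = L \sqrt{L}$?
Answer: $\frac{684322919195}{820959083868} \approx 0.83356$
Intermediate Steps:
$G{\left(L \right)} = L^{\frac{3}{2}}$
$m{\left(n,J \right)} = \left(-1228 + n\right) \left(J + n\right)$ ($m{\left(n,J \right)} = \left(n - 1228\right) \left(J + n\right) = \left(-1228 + n\right) \left(J + n\right)$)
$\frac{3201119}{m{\left(-1258,G{\left(16 \right)} \right)}} + \frac{609543}{-604033 - 1885160} = \frac{3201119}{\left(-1258\right)^{2} - 1228 \cdot 16^{\frac{3}{2}} - -1544824 + 16^{\frac{3}{2}} \left(-1258\right)} + \frac{609543}{-604033 - 1885160} = \frac{3201119}{1582564 - 78592 + 1544824 + 64 \left(-1258\right)} + \frac{609543}{-2489193} = \frac{3201119}{1582564 - 78592 + 1544824 - 80512} + 609543 \left(- \frac{1}{2489193}\right) = \frac{3201119}{2968284} - \frac{67727}{276577} = \frac{684322919195}{820959083868}$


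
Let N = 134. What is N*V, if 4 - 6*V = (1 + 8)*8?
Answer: -4556/3 ≈ -1518.7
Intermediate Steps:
V = -34/3 (V = 2/3 - (1 + 8)*8/6 = 2/3 - 3*8/2 = 2/3 - 1/6*72 = 2/3 - 12 = -34/3 ≈ -11.333)
N*V = 134*(-34/3) = -4556/3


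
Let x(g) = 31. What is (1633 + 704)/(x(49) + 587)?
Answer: 779/206 ≈ 3.7816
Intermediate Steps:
(1633 + 704)/(x(49) + 587) = (1633 + 704)/(31 + 587) = 2337/618 = 2337*(1/618) = 779/206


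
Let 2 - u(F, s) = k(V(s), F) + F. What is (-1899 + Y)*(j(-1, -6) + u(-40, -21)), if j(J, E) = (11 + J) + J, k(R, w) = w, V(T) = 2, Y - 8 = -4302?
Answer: -563563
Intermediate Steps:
Y = -4294 (Y = 8 - 4302 = -4294)
u(F, s) = 2 - 2*F (u(F, s) = 2 - (F + F) = 2 - 2*F)
j(J, E) = 11 + 2*J
(-1899 + Y)*(j(-1, -6) + u(-40, -21)) = (-1899 - 4294)*((11 + 2*(-1)) + (2 - 2*(-40))) = -6193*((11 - 2) + (2 + 80)) = -6193*(9 + 82) = -6193*91 = -563563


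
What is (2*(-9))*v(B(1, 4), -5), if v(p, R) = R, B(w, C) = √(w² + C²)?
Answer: 90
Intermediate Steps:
B(w, C) = √(C² + w²)
(2*(-9))*v(B(1, 4), -5) = (2*(-9))*(-5) = -18*(-5) = 90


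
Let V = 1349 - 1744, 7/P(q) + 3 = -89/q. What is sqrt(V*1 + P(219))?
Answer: I*sqrt(220967438)/746 ≈ 19.926*I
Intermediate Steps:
P(q) = 7/(-3 - 89/q)
V = -395
sqrt(V*1 + P(219)) = sqrt(-395*1 - 7*219/(89 + 3*219)) = sqrt(-395 - 7*219/(89 + 657)) = sqrt(-395 - 7*219/746) = sqrt(-395 - 7*219*1/746) = sqrt(-395 - 1533/746) = sqrt(-296203/746) = I*sqrt(220967438)/746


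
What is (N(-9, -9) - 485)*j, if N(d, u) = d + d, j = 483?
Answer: -242949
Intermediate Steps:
N(d, u) = 2*d
(N(-9, -9) - 485)*j = (2*(-9) - 485)*483 = (-18 - 485)*483 = -503*483 = -242949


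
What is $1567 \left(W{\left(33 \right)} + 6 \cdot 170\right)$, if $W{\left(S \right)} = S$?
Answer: $1650051$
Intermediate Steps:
$1567 \left(W{\left(33 \right)} + 6 \cdot 170\right) = 1567 \left(33 + 6 \cdot 170\right) = 1567 \left(33 + 1020\right) = 1567 \cdot 1053 = 1650051$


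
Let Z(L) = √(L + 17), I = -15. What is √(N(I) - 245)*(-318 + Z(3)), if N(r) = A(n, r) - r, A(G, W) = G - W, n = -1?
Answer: 12*I*√6*(-159 + √5) ≈ -4607.9*I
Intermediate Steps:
N(r) = -1 - 2*r (N(r) = (-1 - r) - r = -1 - 2*r)
Z(L) = √(17 + L)
√(N(I) - 245)*(-318 + Z(3)) = √((-1 - 2*(-15)) - 245)*(-318 + √(17 + 3)) = √((-1 + 30) - 245)*(-318 + √20) = √(29 - 245)*(-318 + 2*√5) = √(-216)*(-318 + 2*√5) = (6*I*√6)*(-318 + 2*√5) = 6*I*√6*(-318 + 2*√5)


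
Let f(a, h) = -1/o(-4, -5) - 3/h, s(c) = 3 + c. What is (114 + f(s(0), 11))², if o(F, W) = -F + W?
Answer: 1592644/121 ≈ 13162.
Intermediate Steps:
o(F, W) = W - F
f(a, h) = 1 - 3/h (f(a, h) = -1/(-5 - 1*(-4)) - 3/h = -1/(-5 + 4) - 3/h = -1/(-1) - 3/h = -1*(-1) - 3/h = 1 - 3/h)
(114 + f(s(0), 11))² = (114 + (-3 + 11)/11)² = (114 + (1/11)*8)² = (114 + 8/11)² = (1262/11)² = 1592644/121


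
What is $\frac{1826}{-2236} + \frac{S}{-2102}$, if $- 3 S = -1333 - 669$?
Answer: $- \frac{3997807}{3525054} \approx -1.1341$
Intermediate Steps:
$S = \frac{2002}{3}$ ($S = - \frac{-1333 - 669}{3} = \left(- \frac{1}{3}\right) \left(-2002\right) = \frac{2002}{3} \approx 667.33$)
$\frac{1826}{-2236} + \frac{S}{-2102} = \frac{1826}{-2236} + \frac{2002}{3 \left(-2102\right)} = 1826 \left(- \frac{1}{2236}\right) + \frac{2002}{3} \left(- \frac{1}{2102}\right) = - \frac{913}{1118} - \frac{1001}{3153} = - \frac{3997807}{3525054}$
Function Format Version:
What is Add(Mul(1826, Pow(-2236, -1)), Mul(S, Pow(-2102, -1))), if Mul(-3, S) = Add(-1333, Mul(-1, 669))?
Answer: Rational(-3997807, 3525054) ≈ -1.1341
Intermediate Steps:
S = Rational(2002, 3) (S = Mul(Rational(-1, 3), Add(-1333, Mul(-1, 669))) = Mul(Rational(-1, 3), Add(-1333, -669)) = Mul(Rational(-1, 3), -2002) = Rational(2002, 3) ≈ 667.33)
Add(Mul(1826, Pow(-2236, -1)), Mul(S, Pow(-2102, -1))) = Add(Mul(1826, Pow(-2236, -1)), Mul(Rational(2002, 3), Pow(-2102, -1))) = Add(Mul(1826, Rational(-1, 2236)), Mul(Rational(2002, 3), Rational(-1, 2102))) = Add(Rational(-913, 1118), Rational(-1001, 3153)) = Rational(-3997807, 3525054)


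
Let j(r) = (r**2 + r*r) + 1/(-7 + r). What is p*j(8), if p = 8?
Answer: 1032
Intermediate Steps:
j(r) = 1/(-7 + r) + 2*r**2 (j(r) = (r**2 + r**2) + 1/(-7 + r) = 2*r**2 + 1/(-7 + r) = 1/(-7 + r) + 2*r**2)
p*j(8) = 8*((1 - 14*8**2 + 2*8**3)/(-7 + 8)) = 8*((1 - 14*64 + 2*512)/1) = 8*(1*(1 - 896 + 1024)) = 8*(1*129) = 8*129 = 1032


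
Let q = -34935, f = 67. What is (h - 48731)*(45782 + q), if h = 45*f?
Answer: -495881452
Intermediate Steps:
h = 3015 (h = 45*67 = 3015)
(h - 48731)*(45782 + q) = (3015 - 48731)*(45782 - 34935) = -45716*10847 = -495881452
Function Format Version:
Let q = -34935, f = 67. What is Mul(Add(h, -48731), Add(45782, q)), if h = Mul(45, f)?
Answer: -495881452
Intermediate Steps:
h = 3015 (h = Mul(45, 67) = 3015)
Mul(Add(h, -48731), Add(45782, q)) = Mul(Add(3015, -48731), Add(45782, -34935)) = Mul(-45716, 10847) = -495881452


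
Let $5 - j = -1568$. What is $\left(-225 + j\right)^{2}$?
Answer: $1817104$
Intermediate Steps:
$j = 1573$ ($j = 5 - -1568 = 5 + 1568 = 1573$)
$\left(-225 + j\right)^{2} = \left(-225 + 1573\right)^{2} = 1348^{2} = 1817104$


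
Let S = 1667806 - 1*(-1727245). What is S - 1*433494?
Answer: 2961557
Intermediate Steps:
S = 3395051 (S = 1667806 + 1727245 = 3395051)
S - 1*433494 = 3395051 - 1*433494 = 3395051 - 433494 = 2961557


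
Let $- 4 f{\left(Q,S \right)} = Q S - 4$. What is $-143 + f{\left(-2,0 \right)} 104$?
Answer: $-39$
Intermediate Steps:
$f{\left(Q,S \right)} = 1 - \frac{Q S}{4}$ ($f{\left(Q,S \right)} = - \frac{Q S - 4}{4} = - \frac{-4 + Q S}{4} = 1 - \frac{Q S}{4}$)
$-143 + f{\left(-2,0 \right)} 104 = -143 + \left(1 - \left(- \frac{1}{2}\right) 0\right) 104 = -143 + \left(1 + 0\right) 104 = -143 + 1 \cdot 104 = -143 + 104 = -39$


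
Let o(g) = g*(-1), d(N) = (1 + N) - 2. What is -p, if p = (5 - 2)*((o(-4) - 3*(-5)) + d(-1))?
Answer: -51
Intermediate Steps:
d(N) = -1 + N
o(g) = -g
p = 51 (p = (5 - 2)*((-1*(-4) - 3*(-5)) + (-1 - 1)) = 3*((4 + 15) - 2) = 3*(19 - 2) = 3*17 = 51)
-p = -1*51 = -51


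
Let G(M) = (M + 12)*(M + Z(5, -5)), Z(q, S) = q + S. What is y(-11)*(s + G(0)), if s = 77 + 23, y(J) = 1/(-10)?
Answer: -10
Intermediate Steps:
Z(q, S) = S + q
G(M) = M*(12 + M) (G(M) = (M + 12)*(M + (-5 + 5)) = (12 + M)*(M + 0) = (12 + M)*M = M*(12 + M))
y(J) = -⅒
s = 100
y(-11)*(s + G(0)) = -(100 + 0*(12 + 0))/10 = -(100 + 0*12)/10 = -(100 + 0)/10 = -⅒*100 = -10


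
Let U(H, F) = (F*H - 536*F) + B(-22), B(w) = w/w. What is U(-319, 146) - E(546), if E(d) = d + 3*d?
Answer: -127013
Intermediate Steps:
E(d) = 4*d
B(w) = 1
U(H, F) = 1 - 536*F + F*H (U(H, F) = (F*H - 536*F) + 1 = (-536*F + F*H) + 1 = 1 - 536*F + F*H)
U(-319, 146) - E(546) = (1 - 536*146 + 146*(-319)) - 4*546 = (1 - 78256 - 46574) - 1*2184 = -124829 - 2184 = -127013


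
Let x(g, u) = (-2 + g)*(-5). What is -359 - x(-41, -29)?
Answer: -574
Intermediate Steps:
x(g, u) = 10 - 5*g
-359 - x(-41, -29) = -359 - (10 - 5*(-41)) = -359 - (10 + 205) = -359 - 1*215 = -359 - 215 = -574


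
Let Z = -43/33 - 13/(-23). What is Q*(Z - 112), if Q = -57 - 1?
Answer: 4962944/759 ≈ 6538.8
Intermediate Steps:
Z = -560/759 (Z = -43*1/33 - 13*(-1/23) = -43/33 + 13/23 = -560/759 ≈ -0.73781)
Q = -58
Q*(Z - 112) = -58*(-560/759 - 112) = -58*(-85568/759) = 4962944/759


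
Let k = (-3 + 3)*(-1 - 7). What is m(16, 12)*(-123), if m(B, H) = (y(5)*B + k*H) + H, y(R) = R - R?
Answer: -1476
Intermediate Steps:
k = 0 (k = 0*(-8) = 0)
y(R) = 0
m(B, H) = H (m(B, H) = (0*B + 0*H) + H = (0 + 0) + H = 0 + H = H)
m(16, 12)*(-123) = 12*(-123) = -1476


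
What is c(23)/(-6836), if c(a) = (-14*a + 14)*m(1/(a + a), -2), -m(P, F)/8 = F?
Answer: 1232/1709 ≈ 0.72089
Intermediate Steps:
m(P, F) = -8*F
c(a) = 224 - 224*a (c(a) = (-14*a + 14)*(-8*(-2)) = (14 - 14*a)*16 = 224 - 224*a)
c(23)/(-6836) = (224 - 224*23)/(-6836) = (224 - 5152)*(-1/6836) = -4928*(-1/6836) = 1232/1709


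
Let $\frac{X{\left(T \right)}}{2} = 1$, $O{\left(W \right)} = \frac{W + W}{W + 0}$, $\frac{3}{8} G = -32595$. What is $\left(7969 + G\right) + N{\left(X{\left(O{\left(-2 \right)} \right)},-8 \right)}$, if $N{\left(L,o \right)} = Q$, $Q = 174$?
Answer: $-78777$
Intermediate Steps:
$G = -86920$ ($G = \frac{8}{3} \left(-32595\right) = -86920$)
$O{\left(W \right)} = 2$ ($O{\left(W \right)} = \frac{2 W}{W} = 2$)
$X{\left(T \right)} = 2$ ($X{\left(T \right)} = 2 \cdot 1 = 2$)
$N{\left(L,o \right)} = 174$
$\left(7969 + G\right) + N{\left(X{\left(O{\left(-2 \right)} \right)},-8 \right)} = \left(7969 - 86920\right) + 174 = -78951 + 174 = -78777$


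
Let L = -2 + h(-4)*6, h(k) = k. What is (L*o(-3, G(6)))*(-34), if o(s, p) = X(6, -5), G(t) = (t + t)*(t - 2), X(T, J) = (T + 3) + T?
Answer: 13260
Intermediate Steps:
X(T, J) = 3 + 2*T (X(T, J) = (3 + T) + T = 3 + 2*T)
G(t) = 2*t*(-2 + t) (G(t) = (2*t)*(-2 + t) = 2*t*(-2 + t))
o(s, p) = 15 (o(s, p) = 3 + 2*6 = 3 + 12 = 15)
L = -26 (L = -2 - 4*6 = -2 - 24 = -26)
(L*o(-3, G(6)))*(-34) = -26*15*(-34) = -390*(-34) = 13260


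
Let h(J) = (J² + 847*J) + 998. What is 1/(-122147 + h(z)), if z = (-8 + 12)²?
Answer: -1/107341 ≈ -9.3161e-6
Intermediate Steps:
z = 16 (z = 4² = 16)
h(J) = 998 + J² + 847*J
1/(-122147 + h(z)) = 1/(-122147 + (998 + 16² + 847*16)) = 1/(-122147 + (998 + 256 + 13552)) = 1/(-122147 + 14806) = 1/(-107341) = -1/107341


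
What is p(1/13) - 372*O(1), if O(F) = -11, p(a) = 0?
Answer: 4092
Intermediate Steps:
p(1/13) - 372*O(1) = 0 - 372*(-11) = 0 + 4092 = 4092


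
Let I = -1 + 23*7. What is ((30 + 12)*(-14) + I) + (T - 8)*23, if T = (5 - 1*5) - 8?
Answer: -796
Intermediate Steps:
T = -8 (T = (5 - 5) - 8 = 0 - 8 = -8)
I = 160 (I = -1 + 161 = 160)
((30 + 12)*(-14) + I) + (T - 8)*23 = ((30 + 12)*(-14) + 160) + (-8 - 8)*23 = (42*(-14) + 160) - 16*23 = (-588 + 160) - 368 = -428 - 368 = -796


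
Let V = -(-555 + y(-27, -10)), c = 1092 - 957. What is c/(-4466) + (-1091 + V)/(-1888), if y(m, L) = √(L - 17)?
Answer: 133681/526988 + 3*I*√3/1888 ≈ 0.25367 + 0.0027522*I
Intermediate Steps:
y(m, L) = √(-17 + L)
c = 135
V = 555 - 3*I*√3 (V = -(-555 + √(-17 - 10)) = -(-555 + √(-27)) = -(-555 + 3*I*√3) = 555 - 3*I*√3 ≈ 555.0 - 5.1962*I)
c/(-4466) + (-1091 + V)/(-1888) = 135/(-4466) + (-1091 + (555 - 3*I*√3))/(-1888) = 135*(-1/4466) + (-536 - 3*I*√3)*(-1/1888) = -135/4466 + (67/236 + 3*I*√3/1888) = 133681/526988 + 3*I*√3/1888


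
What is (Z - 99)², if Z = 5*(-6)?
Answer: 16641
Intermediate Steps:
Z = -30
(Z - 99)² = (-30 - 99)² = (-129)² = 16641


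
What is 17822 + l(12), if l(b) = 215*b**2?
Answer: 48782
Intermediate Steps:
17822 + l(12) = 17822 + 215*12**2 = 17822 + 215*144 = 17822 + 30960 = 48782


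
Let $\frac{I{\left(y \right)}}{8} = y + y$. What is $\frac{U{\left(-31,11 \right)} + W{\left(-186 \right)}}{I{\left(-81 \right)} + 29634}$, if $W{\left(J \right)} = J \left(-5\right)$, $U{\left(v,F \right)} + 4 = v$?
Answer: $\frac{895}{28338} \approx 0.031583$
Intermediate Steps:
$U{\left(v,F \right)} = -4 + v$
$I{\left(y \right)} = 16 y$ ($I{\left(y \right)} = 8 \left(y + y\right) = 8 \cdot 2 y = 16 y$)
$W{\left(J \right)} = - 5 J$
$\frac{U{\left(-31,11 \right)} + W{\left(-186 \right)}}{I{\left(-81 \right)} + 29634} = \frac{\left(-4 - 31\right) - -930}{16 \left(-81\right) + 29634} = \frac{-35 + 930}{-1296 + 29634} = \frac{895}{28338}$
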